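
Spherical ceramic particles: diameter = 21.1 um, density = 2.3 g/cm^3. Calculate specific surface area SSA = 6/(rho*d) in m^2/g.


SSA = 6 / (2.3 * 21.1) = 0.124 m^2/g

0.124


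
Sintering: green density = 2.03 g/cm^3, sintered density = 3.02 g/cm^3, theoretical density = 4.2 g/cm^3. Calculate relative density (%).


Relative = 3.02 / 4.2 * 100 = 71.9%

71.9


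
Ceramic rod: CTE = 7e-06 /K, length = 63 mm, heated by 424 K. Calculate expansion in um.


dL = 7e-06 * 63 * 424 * 1000 = 186.984 um

186.984


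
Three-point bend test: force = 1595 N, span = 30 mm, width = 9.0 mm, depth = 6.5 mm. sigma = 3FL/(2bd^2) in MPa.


sigma = 3*1595*30/(2*9.0*6.5^2) = 188.8 MPa

188.8


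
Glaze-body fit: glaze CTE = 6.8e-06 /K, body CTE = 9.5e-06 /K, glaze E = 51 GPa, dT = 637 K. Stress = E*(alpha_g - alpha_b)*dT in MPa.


Stress = 51*1000*(6.8e-06 - 9.5e-06)*637 = -87.7 MPa

-87.7


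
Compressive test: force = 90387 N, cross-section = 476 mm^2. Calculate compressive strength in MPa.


CS = 90387 / 476 = 189.9 MPa

189.9


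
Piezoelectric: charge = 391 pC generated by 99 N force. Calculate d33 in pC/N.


d33 = 391 / 99 = 3.9 pC/N

3.9


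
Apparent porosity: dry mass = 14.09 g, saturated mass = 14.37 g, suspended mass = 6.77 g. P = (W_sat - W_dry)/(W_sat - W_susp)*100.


P = (14.37 - 14.09) / (14.37 - 6.77) * 100 = 0.28 / 7.6 * 100 = 3.7%

3.7


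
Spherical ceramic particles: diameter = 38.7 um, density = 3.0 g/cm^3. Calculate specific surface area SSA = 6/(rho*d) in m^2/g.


SSA = 6 / (3.0 * 38.7) = 0.052 m^2/g

0.052


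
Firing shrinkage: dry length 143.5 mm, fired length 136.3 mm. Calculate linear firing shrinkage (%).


FS = (143.5 - 136.3) / 143.5 * 100 = 5.02%

5.02


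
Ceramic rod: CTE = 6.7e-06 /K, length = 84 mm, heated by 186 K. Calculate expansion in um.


dL = 6.7e-06 * 84 * 186 * 1000 = 104.681 um

104.681


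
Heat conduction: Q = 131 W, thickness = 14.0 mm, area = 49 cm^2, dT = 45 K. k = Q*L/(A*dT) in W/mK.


k = 131*14.0/1000/(49/10000*45) = 8.32 W/mK

8.32


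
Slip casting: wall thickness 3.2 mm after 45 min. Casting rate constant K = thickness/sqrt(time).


K = 3.2 / sqrt(45) = 3.2 / 6.7082 = 0.477 mm/min^0.5

0.477


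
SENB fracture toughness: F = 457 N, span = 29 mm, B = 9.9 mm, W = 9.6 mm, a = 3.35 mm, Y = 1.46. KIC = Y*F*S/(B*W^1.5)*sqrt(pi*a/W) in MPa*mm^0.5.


KIC = 1.46*457*29/(9.9*9.6^1.5)*sqrt(pi*3.35/9.6) = 68.8

68.8


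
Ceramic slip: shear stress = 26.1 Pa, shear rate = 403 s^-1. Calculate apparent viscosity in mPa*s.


eta = tau/gamma * 1000 = 26.1/403 * 1000 = 64.8 mPa*s

64.8


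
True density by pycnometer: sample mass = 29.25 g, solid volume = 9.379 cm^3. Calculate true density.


TD = 29.25 / 9.379 = 3.119 g/cm^3

3.119


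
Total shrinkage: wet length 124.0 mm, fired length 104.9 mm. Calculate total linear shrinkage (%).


TS = (124.0 - 104.9) / 124.0 * 100 = 15.4%

15.4


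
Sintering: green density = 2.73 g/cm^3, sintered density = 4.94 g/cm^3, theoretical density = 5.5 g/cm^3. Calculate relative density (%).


Relative = 4.94 / 5.5 * 100 = 89.8%

89.8


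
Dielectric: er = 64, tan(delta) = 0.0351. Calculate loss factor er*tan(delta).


Loss = 64 * 0.0351 = 2.246

2.246


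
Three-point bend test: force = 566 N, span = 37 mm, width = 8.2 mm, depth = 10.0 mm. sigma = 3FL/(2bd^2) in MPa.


sigma = 3*566*37/(2*8.2*10.0^2) = 38.3 MPa

38.3


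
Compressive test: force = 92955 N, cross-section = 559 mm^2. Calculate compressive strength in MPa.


CS = 92955 / 559 = 166.3 MPa

166.3


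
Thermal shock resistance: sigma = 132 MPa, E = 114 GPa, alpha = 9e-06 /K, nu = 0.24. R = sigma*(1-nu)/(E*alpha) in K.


R = 132*(1-0.24)/(114*1000*9e-06) = 98 K

98


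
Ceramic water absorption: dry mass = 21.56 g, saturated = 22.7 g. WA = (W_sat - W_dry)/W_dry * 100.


WA = (22.7 - 21.56) / 21.56 * 100 = 5.29%

5.29


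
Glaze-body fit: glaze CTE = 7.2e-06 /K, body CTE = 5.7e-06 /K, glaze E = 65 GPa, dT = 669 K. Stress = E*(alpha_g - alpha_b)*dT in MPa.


Stress = 65*1000*(7.2e-06 - 5.7e-06)*669 = 65.2 MPa

65.2


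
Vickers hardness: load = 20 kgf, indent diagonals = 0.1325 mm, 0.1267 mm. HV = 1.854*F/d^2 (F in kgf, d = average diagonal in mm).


d_avg = (0.1325+0.1267)/2 = 0.1296 mm
HV = 1.854*20/0.1296^2 = 2208

2208


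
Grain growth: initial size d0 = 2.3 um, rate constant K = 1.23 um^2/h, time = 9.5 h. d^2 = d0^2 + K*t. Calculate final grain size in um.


d^2 = 2.3^2 + 1.23*9.5 = 16.975
d = sqrt(16.975) = 4.12 um

4.12


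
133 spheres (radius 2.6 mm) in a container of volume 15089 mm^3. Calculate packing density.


V_sphere = 4/3*pi*2.6^3 = 73.6222 mm^3
Total V = 133*73.6222 = 9791.7526 mm^3
PD = 9791.7526 / 15089 = 0.649

0.649


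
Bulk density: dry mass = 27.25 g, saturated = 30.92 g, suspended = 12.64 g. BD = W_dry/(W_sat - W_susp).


BD = 27.25 / (30.92 - 12.64) = 27.25 / 18.28 = 1.491 g/cm^3

1.491


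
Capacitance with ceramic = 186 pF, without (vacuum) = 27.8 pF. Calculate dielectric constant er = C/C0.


er = 186 / 27.8 = 6.69

6.69


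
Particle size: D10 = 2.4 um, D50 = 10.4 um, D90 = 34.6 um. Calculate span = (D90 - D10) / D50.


Span = (34.6 - 2.4) / 10.4 = 32.2 / 10.4 = 3.096

3.096


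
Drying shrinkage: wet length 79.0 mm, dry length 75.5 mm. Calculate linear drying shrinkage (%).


DS = (79.0 - 75.5) / 79.0 * 100 = 4.43%

4.43


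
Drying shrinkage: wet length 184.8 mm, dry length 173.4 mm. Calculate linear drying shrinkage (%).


DS = (184.8 - 173.4) / 184.8 * 100 = 6.17%

6.17


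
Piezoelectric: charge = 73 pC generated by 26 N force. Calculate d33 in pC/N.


d33 = 73 / 26 = 2.8 pC/N

2.8


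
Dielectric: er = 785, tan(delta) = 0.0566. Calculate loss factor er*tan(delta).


Loss = 785 * 0.0566 = 44.431

44.431


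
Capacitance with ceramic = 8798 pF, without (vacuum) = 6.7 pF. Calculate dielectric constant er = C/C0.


er = 8798 / 6.7 = 1313.13

1313.13


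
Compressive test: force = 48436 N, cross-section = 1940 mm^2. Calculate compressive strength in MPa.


CS = 48436 / 1940 = 25.0 MPa

25.0


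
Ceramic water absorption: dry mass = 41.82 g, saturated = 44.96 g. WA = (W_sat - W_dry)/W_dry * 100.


WA = (44.96 - 41.82) / 41.82 * 100 = 7.51%

7.51


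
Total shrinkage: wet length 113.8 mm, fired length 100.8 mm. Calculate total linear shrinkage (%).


TS = (113.8 - 100.8) / 113.8 * 100 = 11.42%

11.42


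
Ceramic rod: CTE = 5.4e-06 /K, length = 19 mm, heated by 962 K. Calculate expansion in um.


dL = 5.4e-06 * 19 * 962 * 1000 = 98.701 um

98.701


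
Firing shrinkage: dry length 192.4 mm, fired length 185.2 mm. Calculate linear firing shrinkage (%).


FS = (192.4 - 185.2) / 192.4 * 100 = 3.74%

3.74


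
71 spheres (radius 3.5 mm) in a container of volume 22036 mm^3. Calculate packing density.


V_sphere = 4/3*pi*3.5^3 = 179.5944 mm^3
Total V = 71*179.5944 = 12751.2024 mm^3
PD = 12751.2024 / 22036 = 0.579

0.579


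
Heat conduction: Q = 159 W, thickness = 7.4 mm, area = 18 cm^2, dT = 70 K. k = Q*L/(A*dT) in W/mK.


k = 159*7.4/1000/(18/10000*70) = 9.34 W/mK

9.34


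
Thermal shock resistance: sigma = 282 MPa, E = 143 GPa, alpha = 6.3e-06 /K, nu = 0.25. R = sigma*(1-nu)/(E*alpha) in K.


R = 282*(1-0.25)/(143*1000*6.3e-06) = 235 K

235


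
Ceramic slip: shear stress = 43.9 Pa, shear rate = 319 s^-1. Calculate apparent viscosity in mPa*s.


eta = tau/gamma * 1000 = 43.9/319 * 1000 = 137.6 mPa*s

137.6


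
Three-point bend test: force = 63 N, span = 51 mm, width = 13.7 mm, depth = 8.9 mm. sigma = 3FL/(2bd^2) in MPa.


sigma = 3*63*51/(2*13.7*8.9^2) = 4.4 MPa

4.4


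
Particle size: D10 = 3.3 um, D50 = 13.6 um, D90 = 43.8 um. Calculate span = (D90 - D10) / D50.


Span = (43.8 - 3.3) / 13.6 = 40.5 / 13.6 = 2.978

2.978


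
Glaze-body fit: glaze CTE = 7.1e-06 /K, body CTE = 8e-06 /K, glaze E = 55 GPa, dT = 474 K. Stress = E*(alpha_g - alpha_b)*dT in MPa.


Stress = 55*1000*(7.1e-06 - 8e-06)*474 = -23.5 MPa

-23.5


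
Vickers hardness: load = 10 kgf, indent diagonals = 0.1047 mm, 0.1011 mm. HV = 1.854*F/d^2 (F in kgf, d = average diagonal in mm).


d_avg = (0.1047+0.1011)/2 = 0.1029 mm
HV = 1.854*10/0.1029^2 = 1751

1751


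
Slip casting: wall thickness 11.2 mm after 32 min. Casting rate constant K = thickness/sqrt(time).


K = 11.2 / sqrt(32) = 11.2 / 5.6569 = 1.98 mm/min^0.5

1.98


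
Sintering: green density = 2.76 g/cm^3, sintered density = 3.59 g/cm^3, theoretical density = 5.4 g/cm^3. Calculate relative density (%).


Relative = 3.59 / 5.4 * 100 = 66.5%

66.5


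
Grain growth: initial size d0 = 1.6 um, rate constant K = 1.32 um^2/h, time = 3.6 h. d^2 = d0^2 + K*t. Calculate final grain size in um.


d^2 = 1.6^2 + 1.32*3.6 = 7.312
d = sqrt(7.312) = 2.7 um

2.7


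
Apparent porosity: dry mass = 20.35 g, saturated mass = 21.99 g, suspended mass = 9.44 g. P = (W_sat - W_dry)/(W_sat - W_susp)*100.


P = (21.99 - 20.35) / (21.99 - 9.44) * 100 = 1.64 / 12.55 * 100 = 13.1%

13.1


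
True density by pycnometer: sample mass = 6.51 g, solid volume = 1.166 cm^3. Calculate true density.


TD = 6.51 / 1.166 = 5.583 g/cm^3

5.583


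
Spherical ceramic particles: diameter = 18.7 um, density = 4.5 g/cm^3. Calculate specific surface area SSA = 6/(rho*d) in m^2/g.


SSA = 6 / (4.5 * 18.7) = 0.071 m^2/g

0.071


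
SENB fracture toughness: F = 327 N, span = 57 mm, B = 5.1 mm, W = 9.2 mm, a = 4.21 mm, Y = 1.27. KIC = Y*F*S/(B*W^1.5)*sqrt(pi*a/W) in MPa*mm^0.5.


KIC = 1.27*327*57/(5.1*9.2^1.5)*sqrt(pi*4.21/9.2) = 199.43

199.43


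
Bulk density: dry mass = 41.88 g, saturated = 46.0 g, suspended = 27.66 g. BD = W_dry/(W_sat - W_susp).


BD = 41.88 / (46.0 - 27.66) = 41.88 / 18.34 = 2.284 g/cm^3

2.284


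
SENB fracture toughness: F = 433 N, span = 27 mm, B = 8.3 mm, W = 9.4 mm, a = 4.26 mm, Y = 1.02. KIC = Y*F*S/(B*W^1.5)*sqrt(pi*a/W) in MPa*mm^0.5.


KIC = 1.02*433*27/(8.3*9.4^1.5)*sqrt(pi*4.26/9.4) = 59.48

59.48


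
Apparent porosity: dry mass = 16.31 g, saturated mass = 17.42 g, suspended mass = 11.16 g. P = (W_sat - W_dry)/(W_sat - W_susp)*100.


P = (17.42 - 16.31) / (17.42 - 11.16) * 100 = 1.11 / 6.26 * 100 = 17.7%

17.7


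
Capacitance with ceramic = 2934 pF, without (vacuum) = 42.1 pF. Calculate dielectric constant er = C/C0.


er = 2934 / 42.1 = 69.69

69.69


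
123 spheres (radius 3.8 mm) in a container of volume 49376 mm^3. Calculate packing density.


V_sphere = 4/3*pi*3.8^3 = 229.8473 mm^3
Total V = 123*229.8473 = 28271.2179 mm^3
PD = 28271.2179 / 49376 = 0.573

0.573


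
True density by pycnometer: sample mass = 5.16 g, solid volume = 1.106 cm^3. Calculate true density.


TD = 5.16 / 1.106 = 4.665 g/cm^3

4.665


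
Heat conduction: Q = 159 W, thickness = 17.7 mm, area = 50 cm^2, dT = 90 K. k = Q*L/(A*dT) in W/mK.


k = 159*17.7/1000/(50/10000*90) = 6.25 W/mK

6.25


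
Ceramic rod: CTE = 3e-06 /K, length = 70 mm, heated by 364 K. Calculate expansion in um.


dL = 3e-06 * 70 * 364 * 1000 = 76.44 um

76.44


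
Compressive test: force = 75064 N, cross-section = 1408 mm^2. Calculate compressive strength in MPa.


CS = 75064 / 1408 = 53.3 MPa

53.3


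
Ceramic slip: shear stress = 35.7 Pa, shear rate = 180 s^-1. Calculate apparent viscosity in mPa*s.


eta = tau/gamma * 1000 = 35.7/180 * 1000 = 198.3 mPa*s

198.3


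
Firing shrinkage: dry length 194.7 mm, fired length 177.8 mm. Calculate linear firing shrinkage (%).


FS = (194.7 - 177.8) / 194.7 * 100 = 8.68%

8.68


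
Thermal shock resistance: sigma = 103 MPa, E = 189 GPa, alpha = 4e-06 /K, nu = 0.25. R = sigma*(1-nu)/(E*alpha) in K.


R = 103*(1-0.25)/(189*1000*4e-06) = 102 K

102


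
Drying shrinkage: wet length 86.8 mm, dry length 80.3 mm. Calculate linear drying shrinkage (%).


DS = (86.8 - 80.3) / 86.8 * 100 = 7.49%

7.49


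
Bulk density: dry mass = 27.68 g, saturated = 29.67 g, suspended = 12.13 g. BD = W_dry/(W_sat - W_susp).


BD = 27.68 / (29.67 - 12.13) = 27.68 / 17.54 = 1.578 g/cm^3

1.578


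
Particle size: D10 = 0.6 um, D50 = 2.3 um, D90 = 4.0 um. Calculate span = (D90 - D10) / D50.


Span = (4.0 - 0.6) / 2.3 = 3.4 / 2.3 = 1.478

1.478


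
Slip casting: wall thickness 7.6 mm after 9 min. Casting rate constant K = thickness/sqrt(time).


K = 7.6 / sqrt(9) = 7.6 / 3.0 = 2.533 mm/min^0.5

2.533


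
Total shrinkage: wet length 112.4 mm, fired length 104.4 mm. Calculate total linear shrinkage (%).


TS = (112.4 - 104.4) / 112.4 * 100 = 7.12%

7.12


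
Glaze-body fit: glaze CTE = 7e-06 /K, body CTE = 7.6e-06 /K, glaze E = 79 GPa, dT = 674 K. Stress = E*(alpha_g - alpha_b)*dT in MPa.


Stress = 79*1000*(7e-06 - 7.6e-06)*674 = -31.9 MPa

-31.9


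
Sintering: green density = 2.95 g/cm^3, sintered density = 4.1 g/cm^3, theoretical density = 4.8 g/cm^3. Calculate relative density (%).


Relative = 4.1 / 4.8 * 100 = 85.4%

85.4


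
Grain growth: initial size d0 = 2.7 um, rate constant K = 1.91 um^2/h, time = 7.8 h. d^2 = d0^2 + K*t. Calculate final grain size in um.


d^2 = 2.7^2 + 1.91*7.8 = 22.188
d = sqrt(22.188) = 4.71 um

4.71


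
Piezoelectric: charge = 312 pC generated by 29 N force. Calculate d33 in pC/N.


d33 = 312 / 29 = 10.8 pC/N

10.8


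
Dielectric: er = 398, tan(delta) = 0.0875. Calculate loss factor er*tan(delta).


Loss = 398 * 0.0875 = 34.825

34.825


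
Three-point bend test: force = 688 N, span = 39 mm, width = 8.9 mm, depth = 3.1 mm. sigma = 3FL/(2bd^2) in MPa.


sigma = 3*688*39/(2*8.9*3.1^2) = 470.6 MPa

470.6


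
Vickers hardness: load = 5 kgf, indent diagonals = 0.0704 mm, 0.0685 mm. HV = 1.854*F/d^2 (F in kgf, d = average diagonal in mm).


d_avg = (0.0704+0.0685)/2 = 0.06945 mm
HV = 1.854*5/0.06945^2 = 1922

1922


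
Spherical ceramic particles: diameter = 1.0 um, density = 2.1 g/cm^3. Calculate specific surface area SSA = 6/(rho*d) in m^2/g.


SSA = 6 / (2.1 * 1.0) = 2.857 m^2/g

2.857


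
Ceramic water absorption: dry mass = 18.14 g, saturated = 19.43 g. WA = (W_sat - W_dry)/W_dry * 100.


WA = (19.43 - 18.14) / 18.14 * 100 = 7.11%

7.11


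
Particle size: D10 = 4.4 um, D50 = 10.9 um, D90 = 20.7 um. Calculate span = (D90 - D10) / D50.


Span = (20.7 - 4.4) / 10.9 = 16.3 / 10.9 = 1.495

1.495


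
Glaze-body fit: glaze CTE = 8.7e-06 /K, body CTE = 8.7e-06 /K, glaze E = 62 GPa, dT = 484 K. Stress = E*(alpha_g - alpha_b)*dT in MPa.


Stress = 62*1000*(8.7e-06 - 8.7e-06)*484 = 0.0 MPa

0.0


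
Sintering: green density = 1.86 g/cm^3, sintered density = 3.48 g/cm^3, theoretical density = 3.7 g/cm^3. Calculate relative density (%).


Relative = 3.48 / 3.7 * 100 = 94.1%

94.1


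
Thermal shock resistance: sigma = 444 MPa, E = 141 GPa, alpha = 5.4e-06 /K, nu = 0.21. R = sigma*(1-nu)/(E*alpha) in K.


R = 444*(1-0.21)/(141*1000*5.4e-06) = 461 K

461


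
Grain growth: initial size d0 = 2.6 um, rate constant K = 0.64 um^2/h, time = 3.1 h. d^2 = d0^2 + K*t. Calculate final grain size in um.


d^2 = 2.6^2 + 0.64*3.1 = 8.744
d = sqrt(8.744) = 2.96 um

2.96


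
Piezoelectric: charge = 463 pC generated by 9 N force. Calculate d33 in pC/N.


d33 = 463 / 9 = 51.4 pC/N

51.4


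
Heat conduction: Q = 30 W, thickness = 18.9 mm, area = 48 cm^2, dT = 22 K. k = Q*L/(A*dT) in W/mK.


k = 30*18.9/1000/(48/10000*22) = 5.37 W/mK

5.37


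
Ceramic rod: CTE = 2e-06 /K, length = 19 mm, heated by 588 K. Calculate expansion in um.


dL = 2e-06 * 19 * 588 * 1000 = 22.344 um

22.344


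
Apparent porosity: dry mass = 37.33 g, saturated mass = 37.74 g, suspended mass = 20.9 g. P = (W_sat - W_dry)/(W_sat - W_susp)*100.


P = (37.74 - 37.33) / (37.74 - 20.9) * 100 = 0.41 / 16.84 * 100 = 2.4%

2.4


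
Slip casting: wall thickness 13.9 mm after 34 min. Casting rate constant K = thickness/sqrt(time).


K = 13.9 / sqrt(34) = 13.9 / 5.831 = 2.384 mm/min^0.5

2.384


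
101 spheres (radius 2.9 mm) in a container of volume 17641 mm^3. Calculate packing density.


V_sphere = 4/3*pi*2.9^3 = 102.1604 mm^3
Total V = 101*102.1604 = 10318.2004 mm^3
PD = 10318.2004 / 17641 = 0.585

0.585


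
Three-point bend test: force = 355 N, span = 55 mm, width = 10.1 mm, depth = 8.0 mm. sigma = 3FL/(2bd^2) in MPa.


sigma = 3*355*55/(2*10.1*8.0^2) = 45.3 MPa

45.3


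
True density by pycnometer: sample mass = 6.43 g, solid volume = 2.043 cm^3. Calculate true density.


TD = 6.43 / 2.043 = 3.147 g/cm^3

3.147


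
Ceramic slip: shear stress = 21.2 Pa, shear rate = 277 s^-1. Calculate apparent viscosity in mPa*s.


eta = tau/gamma * 1000 = 21.2/277 * 1000 = 76.5 mPa*s

76.5


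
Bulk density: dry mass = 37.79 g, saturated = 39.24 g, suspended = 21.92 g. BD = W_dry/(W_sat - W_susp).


BD = 37.79 / (39.24 - 21.92) = 37.79 / 17.32 = 2.182 g/cm^3

2.182


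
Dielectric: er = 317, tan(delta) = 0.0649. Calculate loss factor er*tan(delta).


Loss = 317 * 0.0649 = 20.573

20.573


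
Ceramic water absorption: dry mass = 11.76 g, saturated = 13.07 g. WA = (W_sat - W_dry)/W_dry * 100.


WA = (13.07 - 11.76) / 11.76 * 100 = 11.14%

11.14


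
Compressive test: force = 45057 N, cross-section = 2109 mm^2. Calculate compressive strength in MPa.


CS = 45057 / 2109 = 21.4 MPa

21.4


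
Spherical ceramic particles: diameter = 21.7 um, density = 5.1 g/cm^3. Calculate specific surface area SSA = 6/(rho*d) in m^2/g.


SSA = 6 / (5.1 * 21.7) = 0.054 m^2/g

0.054


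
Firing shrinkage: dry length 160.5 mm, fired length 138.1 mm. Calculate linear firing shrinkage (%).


FS = (160.5 - 138.1) / 160.5 * 100 = 13.96%

13.96


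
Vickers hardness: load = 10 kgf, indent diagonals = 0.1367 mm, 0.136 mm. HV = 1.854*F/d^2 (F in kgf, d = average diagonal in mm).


d_avg = (0.1367+0.136)/2 = 0.13635 mm
HV = 1.854*10/0.13635^2 = 997

997


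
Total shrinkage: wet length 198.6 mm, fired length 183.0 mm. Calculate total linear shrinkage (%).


TS = (198.6 - 183.0) / 198.6 * 100 = 7.85%

7.85


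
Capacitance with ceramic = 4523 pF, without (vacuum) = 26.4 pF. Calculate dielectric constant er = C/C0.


er = 4523 / 26.4 = 171.33

171.33


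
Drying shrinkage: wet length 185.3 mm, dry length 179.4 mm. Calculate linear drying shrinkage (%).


DS = (185.3 - 179.4) / 185.3 * 100 = 3.18%

3.18


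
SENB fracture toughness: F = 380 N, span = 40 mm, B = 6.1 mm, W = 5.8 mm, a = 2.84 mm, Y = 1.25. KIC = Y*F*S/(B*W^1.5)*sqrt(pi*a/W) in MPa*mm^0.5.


KIC = 1.25*380*40/(6.1*5.8^1.5)*sqrt(pi*2.84/5.8) = 276.57

276.57


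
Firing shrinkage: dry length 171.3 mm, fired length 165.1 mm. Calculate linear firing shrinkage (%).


FS = (171.3 - 165.1) / 171.3 * 100 = 3.62%

3.62


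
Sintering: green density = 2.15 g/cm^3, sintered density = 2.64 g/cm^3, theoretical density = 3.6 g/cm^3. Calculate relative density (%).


Relative = 2.64 / 3.6 * 100 = 73.3%

73.3


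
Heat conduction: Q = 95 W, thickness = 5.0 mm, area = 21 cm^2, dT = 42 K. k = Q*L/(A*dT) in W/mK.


k = 95*5.0/1000/(21/10000*42) = 5.39 W/mK

5.39


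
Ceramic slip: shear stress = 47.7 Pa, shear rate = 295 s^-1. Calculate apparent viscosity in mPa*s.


eta = tau/gamma * 1000 = 47.7/295 * 1000 = 161.7 mPa*s

161.7


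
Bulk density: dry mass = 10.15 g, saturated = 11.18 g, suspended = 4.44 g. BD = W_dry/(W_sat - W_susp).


BD = 10.15 / (11.18 - 4.44) = 10.15 / 6.74 = 1.506 g/cm^3

1.506


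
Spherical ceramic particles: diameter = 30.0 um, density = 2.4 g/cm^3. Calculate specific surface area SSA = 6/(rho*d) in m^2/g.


SSA = 6 / (2.4 * 30.0) = 0.083 m^2/g

0.083


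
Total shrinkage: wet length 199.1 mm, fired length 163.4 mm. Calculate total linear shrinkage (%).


TS = (199.1 - 163.4) / 199.1 * 100 = 17.93%

17.93


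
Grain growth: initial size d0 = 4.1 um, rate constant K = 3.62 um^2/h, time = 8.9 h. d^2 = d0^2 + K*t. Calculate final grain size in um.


d^2 = 4.1^2 + 3.62*8.9 = 49.028
d = sqrt(49.028) = 7.0 um

7.0


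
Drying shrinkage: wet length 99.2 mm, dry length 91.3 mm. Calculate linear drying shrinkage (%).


DS = (99.2 - 91.3) / 99.2 * 100 = 7.96%

7.96


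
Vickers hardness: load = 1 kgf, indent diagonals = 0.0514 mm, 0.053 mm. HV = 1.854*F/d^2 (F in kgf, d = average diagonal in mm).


d_avg = (0.0514+0.053)/2 = 0.0522 mm
HV = 1.854*1/0.0522^2 = 680

680


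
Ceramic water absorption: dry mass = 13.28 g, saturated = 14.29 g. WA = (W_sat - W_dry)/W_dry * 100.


WA = (14.29 - 13.28) / 13.28 * 100 = 7.61%

7.61


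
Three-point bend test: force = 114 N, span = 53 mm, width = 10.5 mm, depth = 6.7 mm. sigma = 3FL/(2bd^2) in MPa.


sigma = 3*114*53/(2*10.5*6.7^2) = 19.2 MPa

19.2


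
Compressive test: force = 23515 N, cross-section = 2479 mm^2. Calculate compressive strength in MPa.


CS = 23515 / 2479 = 9.5 MPa

9.5


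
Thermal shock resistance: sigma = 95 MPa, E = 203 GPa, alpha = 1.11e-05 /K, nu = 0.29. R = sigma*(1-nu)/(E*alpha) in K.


R = 95*(1-0.29)/(203*1000*1.11e-05) = 30 K

30


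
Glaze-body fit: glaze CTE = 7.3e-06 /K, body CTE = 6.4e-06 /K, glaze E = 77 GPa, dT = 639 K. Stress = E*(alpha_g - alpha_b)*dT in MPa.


Stress = 77*1000*(7.3e-06 - 6.4e-06)*639 = 44.3 MPa

44.3


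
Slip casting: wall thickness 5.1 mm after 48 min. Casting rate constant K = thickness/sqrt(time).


K = 5.1 / sqrt(48) = 5.1 / 6.9282 = 0.736 mm/min^0.5

0.736


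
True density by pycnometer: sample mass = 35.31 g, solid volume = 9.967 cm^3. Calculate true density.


TD = 35.31 / 9.967 = 3.543 g/cm^3

3.543


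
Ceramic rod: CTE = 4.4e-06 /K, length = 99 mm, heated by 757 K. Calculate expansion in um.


dL = 4.4e-06 * 99 * 757 * 1000 = 329.749 um

329.749


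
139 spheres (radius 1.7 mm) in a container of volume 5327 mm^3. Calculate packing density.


V_sphere = 4/3*pi*1.7^3 = 20.5795 mm^3
Total V = 139*20.5795 = 2860.5505 mm^3
PD = 2860.5505 / 5327 = 0.537

0.537


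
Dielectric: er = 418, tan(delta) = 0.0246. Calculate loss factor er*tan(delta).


Loss = 418 * 0.0246 = 10.283

10.283


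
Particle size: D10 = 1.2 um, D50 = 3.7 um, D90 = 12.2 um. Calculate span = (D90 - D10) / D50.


Span = (12.2 - 1.2) / 3.7 = 11.0 / 3.7 = 2.973

2.973


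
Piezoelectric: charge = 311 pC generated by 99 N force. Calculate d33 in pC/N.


d33 = 311 / 99 = 3.1 pC/N

3.1


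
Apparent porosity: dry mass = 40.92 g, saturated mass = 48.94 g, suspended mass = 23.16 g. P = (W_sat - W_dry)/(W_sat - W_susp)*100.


P = (48.94 - 40.92) / (48.94 - 23.16) * 100 = 8.02 / 25.78 * 100 = 31.1%

31.1


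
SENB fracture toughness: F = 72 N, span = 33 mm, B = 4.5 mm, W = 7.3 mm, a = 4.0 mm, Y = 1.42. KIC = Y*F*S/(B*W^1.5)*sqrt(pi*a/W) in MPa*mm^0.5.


KIC = 1.42*72*33/(4.5*7.3^1.5)*sqrt(pi*4.0/7.3) = 49.87

49.87


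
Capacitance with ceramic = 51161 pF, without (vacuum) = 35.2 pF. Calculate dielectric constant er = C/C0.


er = 51161 / 35.2 = 1453.44

1453.44


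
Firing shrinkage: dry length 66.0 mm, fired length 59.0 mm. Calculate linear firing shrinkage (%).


FS = (66.0 - 59.0) / 66.0 * 100 = 10.61%

10.61


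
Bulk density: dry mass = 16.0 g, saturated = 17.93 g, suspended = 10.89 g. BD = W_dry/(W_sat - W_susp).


BD = 16.0 / (17.93 - 10.89) = 16.0 / 7.04 = 2.273 g/cm^3

2.273


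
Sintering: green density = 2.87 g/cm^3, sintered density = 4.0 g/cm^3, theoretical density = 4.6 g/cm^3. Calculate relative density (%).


Relative = 4.0 / 4.6 * 100 = 87.0%

87.0


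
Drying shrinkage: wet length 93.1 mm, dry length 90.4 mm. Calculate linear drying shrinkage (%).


DS = (93.1 - 90.4) / 93.1 * 100 = 2.9%

2.9


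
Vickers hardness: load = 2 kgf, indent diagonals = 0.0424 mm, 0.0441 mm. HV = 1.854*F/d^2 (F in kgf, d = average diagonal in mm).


d_avg = (0.0424+0.0441)/2 = 0.04325 mm
HV = 1.854*2/0.04325^2 = 1982

1982


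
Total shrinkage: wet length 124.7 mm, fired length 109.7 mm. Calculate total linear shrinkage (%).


TS = (124.7 - 109.7) / 124.7 * 100 = 12.03%

12.03


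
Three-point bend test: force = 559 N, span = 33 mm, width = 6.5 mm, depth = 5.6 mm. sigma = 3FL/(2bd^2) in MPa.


sigma = 3*559*33/(2*6.5*5.6^2) = 135.7 MPa

135.7


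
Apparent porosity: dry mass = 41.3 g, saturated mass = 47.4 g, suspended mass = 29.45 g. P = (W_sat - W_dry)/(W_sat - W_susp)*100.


P = (47.4 - 41.3) / (47.4 - 29.45) * 100 = 6.1 / 17.95 * 100 = 34.0%

34.0


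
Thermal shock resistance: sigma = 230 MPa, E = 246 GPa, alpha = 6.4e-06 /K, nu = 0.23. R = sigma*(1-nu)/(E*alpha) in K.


R = 230*(1-0.23)/(246*1000*6.4e-06) = 112 K

112


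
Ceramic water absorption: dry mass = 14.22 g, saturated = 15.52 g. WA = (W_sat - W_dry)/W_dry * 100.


WA = (15.52 - 14.22) / 14.22 * 100 = 9.14%

9.14


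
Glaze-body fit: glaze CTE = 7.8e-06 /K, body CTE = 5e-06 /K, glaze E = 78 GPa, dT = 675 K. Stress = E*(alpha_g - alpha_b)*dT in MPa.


Stress = 78*1000*(7.8e-06 - 5e-06)*675 = 147.4 MPa

147.4


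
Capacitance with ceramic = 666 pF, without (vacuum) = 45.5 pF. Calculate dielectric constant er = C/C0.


er = 666 / 45.5 = 14.64

14.64


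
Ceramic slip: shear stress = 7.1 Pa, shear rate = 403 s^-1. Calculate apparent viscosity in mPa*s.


eta = tau/gamma * 1000 = 7.1/403 * 1000 = 17.6 mPa*s

17.6


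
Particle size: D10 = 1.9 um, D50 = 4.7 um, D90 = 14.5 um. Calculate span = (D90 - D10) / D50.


Span = (14.5 - 1.9) / 4.7 = 12.6 / 4.7 = 2.681

2.681


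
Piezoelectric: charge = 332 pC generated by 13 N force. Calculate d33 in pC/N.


d33 = 332 / 13 = 25.5 pC/N

25.5


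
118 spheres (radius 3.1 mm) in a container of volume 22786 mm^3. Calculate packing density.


V_sphere = 4/3*pi*3.1^3 = 124.7882 mm^3
Total V = 118*124.7882 = 14725.0076 mm^3
PD = 14725.0076 / 22786 = 0.646

0.646


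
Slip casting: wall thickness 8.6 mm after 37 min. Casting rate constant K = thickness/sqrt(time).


K = 8.6 / sqrt(37) = 8.6 / 6.0828 = 1.414 mm/min^0.5

1.414


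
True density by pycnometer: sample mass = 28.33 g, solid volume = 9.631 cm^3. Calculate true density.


TD = 28.33 / 9.631 = 2.942 g/cm^3

2.942


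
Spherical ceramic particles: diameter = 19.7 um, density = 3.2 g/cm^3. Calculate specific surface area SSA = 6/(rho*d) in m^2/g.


SSA = 6 / (3.2 * 19.7) = 0.095 m^2/g

0.095


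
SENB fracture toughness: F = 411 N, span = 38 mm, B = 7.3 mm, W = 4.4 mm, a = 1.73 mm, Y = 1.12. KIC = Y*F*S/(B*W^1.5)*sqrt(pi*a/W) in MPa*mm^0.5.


KIC = 1.12*411*38/(7.3*4.4^1.5)*sqrt(pi*1.73/4.4) = 288.54

288.54


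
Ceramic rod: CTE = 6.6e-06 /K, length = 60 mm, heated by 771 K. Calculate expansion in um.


dL = 6.6e-06 * 60 * 771 * 1000 = 305.316 um

305.316


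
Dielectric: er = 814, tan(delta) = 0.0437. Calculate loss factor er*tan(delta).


Loss = 814 * 0.0437 = 35.572

35.572


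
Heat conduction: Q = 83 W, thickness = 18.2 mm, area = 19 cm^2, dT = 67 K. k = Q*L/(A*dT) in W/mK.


k = 83*18.2/1000/(19/10000*67) = 11.87 W/mK

11.87


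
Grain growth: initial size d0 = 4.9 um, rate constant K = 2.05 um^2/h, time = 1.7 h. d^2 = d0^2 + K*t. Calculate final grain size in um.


d^2 = 4.9^2 + 2.05*1.7 = 27.495
d = sqrt(27.495) = 5.24 um

5.24


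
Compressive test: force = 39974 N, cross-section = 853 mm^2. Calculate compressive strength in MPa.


CS = 39974 / 853 = 46.9 MPa

46.9


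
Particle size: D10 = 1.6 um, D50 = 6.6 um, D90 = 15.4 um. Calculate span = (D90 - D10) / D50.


Span = (15.4 - 1.6) / 6.6 = 13.8 / 6.6 = 2.091

2.091


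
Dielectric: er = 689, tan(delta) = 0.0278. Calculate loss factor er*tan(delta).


Loss = 689 * 0.0278 = 19.154

19.154


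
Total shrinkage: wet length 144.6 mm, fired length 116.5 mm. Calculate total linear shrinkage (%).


TS = (144.6 - 116.5) / 144.6 * 100 = 19.43%

19.43


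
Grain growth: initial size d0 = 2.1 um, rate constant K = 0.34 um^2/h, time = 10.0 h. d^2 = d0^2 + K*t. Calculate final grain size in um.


d^2 = 2.1^2 + 0.34*10.0 = 7.81
d = sqrt(7.81) = 2.79 um

2.79


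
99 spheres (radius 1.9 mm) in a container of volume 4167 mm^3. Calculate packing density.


V_sphere = 4/3*pi*1.9^3 = 28.7309 mm^3
Total V = 99*28.7309 = 2844.3591 mm^3
PD = 2844.3591 / 4167 = 0.683

0.683


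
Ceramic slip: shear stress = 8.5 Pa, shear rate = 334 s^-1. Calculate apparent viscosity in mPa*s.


eta = tau/gamma * 1000 = 8.5/334 * 1000 = 25.4 mPa*s

25.4


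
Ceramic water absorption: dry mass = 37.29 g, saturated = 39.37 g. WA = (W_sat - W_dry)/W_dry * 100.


WA = (39.37 - 37.29) / 37.29 * 100 = 5.58%

5.58


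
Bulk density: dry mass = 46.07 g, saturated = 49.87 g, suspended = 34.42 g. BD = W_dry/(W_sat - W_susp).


BD = 46.07 / (49.87 - 34.42) = 46.07 / 15.45 = 2.982 g/cm^3

2.982


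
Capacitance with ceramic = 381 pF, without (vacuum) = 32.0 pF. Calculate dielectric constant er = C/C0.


er = 381 / 32.0 = 11.91

11.91


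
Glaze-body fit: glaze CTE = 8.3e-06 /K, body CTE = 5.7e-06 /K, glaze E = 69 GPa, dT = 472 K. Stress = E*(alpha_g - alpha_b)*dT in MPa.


Stress = 69*1000*(8.3e-06 - 5.7e-06)*472 = 84.7 MPa

84.7


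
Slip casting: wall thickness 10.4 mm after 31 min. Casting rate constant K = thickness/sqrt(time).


K = 10.4 / sqrt(31) = 10.4 / 5.5678 = 1.868 mm/min^0.5

1.868


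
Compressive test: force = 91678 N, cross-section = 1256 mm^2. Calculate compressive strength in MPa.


CS = 91678 / 1256 = 73.0 MPa

73.0


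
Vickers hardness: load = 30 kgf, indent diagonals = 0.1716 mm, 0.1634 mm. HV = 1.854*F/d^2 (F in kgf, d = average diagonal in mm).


d_avg = (0.1716+0.1634)/2 = 0.1675 mm
HV = 1.854*30/0.1675^2 = 1982

1982


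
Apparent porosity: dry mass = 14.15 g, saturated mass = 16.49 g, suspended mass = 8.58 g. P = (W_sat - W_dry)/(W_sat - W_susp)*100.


P = (16.49 - 14.15) / (16.49 - 8.58) * 100 = 2.34 / 7.91 * 100 = 29.6%

29.6


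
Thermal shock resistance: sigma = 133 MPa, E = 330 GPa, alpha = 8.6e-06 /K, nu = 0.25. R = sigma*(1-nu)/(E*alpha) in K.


R = 133*(1-0.25)/(330*1000*8.6e-06) = 35 K

35


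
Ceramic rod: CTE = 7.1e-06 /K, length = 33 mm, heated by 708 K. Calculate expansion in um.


dL = 7.1e-06 * 33 * 708 * 1000 = 165.884 um

165.884


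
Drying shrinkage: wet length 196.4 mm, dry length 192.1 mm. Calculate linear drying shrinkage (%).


DS = (196.4 - 192.1) / 196.4 * 100 = 2.19%

2.19


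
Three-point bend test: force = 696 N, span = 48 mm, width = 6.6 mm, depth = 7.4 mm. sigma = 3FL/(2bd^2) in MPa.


sigma = 3*696*48/(2*6.6*7.4^2) = 138.7 MPa

138.7


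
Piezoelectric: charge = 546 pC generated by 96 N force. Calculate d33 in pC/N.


d33 = 546 / 96 = 5.7 pC/N

5.7


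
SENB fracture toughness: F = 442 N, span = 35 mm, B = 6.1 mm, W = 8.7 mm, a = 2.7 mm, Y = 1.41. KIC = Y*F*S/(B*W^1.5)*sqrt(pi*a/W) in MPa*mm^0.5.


KIC = 1.41*442*35/(6.1*8.7^1.5)*sqrt(pi*2.7/8.7) = 137.59

137.59


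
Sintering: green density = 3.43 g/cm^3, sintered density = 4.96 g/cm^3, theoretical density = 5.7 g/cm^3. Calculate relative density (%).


Relative = 4.96 / 5.7 * 100 = 87.0%

87.0


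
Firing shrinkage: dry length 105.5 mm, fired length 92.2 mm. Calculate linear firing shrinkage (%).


FS = (105.5 - 92.2) / 105.5 * 100 = 12.61%

12.61


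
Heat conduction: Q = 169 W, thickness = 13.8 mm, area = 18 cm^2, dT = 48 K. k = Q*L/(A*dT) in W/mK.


k = 169*13.8/1000/(18/10000*48) = 26.99 W/mK

26.99


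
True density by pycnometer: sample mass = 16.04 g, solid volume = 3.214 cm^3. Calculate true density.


TD = 16.04 / 3.214 = 4.991 g/cm^3

4.991


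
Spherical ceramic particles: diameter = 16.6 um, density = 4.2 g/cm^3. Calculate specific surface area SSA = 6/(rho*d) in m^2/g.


SSA = 6 / (4.2 * 16.6) = 0.086 m^2/g

0.086


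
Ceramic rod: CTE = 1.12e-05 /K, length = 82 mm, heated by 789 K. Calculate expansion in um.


dL = 1.12e-05 * 82 * 789 * 1000 = 724.618 um

724.618


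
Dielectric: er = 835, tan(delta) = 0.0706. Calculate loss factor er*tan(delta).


Loss = 835 * 0.0706 = 58.951

58.951


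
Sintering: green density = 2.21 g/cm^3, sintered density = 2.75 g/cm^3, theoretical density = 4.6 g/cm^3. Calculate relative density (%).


Relative = 2.75 / 4.6 * 100 = 59.8%

59.8


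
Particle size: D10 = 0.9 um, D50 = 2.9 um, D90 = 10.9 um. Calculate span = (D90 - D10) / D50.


Span = (10.9 - 0.9) / 2.9 = 10.0 / 2.9 = 3.448

3.448


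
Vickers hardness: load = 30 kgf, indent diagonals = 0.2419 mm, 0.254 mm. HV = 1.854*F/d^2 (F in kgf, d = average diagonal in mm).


d_avg = (0.2419+0.254)/2 = 0.24795 mm
HV = 1.854*30/0.24795^2 = 905

905


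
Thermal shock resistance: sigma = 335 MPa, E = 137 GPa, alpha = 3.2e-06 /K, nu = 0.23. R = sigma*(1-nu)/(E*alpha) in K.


R = 335*(1-0.23)/(137*1000*3.2e-06) = 588 K

588


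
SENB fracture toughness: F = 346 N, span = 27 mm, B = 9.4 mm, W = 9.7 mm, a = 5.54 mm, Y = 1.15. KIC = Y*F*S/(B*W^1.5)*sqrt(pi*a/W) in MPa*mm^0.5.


KIC = 1.15*346*27/(9.4*9.7^1.5)*sqrt(pi*5.54/9.7) = 50.68

50.68


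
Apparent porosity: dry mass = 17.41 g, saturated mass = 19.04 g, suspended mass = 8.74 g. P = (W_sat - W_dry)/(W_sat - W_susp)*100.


P = (19.04 - 17.41) / (19.04 - 8.74) * 100 = 1.63 / 10.3 * 100 = 15.8%

15.8


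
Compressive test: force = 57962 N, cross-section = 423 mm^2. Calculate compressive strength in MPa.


CS = 57962 / 423 = 137.0 MPa

137.0


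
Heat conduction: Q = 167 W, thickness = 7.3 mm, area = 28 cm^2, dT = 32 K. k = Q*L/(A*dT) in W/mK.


k = 167*7.3/1000/(28/10000*32) = 13.61 W/mK

13.61


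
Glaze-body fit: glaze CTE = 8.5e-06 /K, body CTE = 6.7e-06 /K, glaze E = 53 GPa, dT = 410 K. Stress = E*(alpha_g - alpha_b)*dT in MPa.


Stress = 53*1000*(8.5e-06 - 6.7e-06)*410 = 39.1 MPa

39.1


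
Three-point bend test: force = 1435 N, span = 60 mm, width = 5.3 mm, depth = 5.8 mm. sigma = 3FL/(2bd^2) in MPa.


sigma = 3*1435*60/(2*5.3*5.8^2) = 724.4 MPa

724.4


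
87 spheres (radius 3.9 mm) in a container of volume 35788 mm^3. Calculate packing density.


V_sphere = 4/3*pi*3.9^3 = 248.4748 mm^3
Total V = 87*248.4748 = 21617.3076 mm^3
PD = 21617.3076 / 35788 = 0.604

0.604


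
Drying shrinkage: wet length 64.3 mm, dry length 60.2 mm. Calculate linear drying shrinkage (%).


DS = (64.3 - 60.2) / 64.3 * 100 = 6.38%

6.38


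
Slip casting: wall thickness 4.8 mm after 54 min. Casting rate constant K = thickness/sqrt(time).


K = 4.8 / sqrt(54) = 4.8 / 7.3485 = 0.653 mm/min^0.5

0.653


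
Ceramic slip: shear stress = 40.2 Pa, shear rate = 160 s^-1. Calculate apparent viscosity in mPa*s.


eta = tau/gamma * 1000 = 40.2/160 * 1000 = 251.3 mPa*s

251.3


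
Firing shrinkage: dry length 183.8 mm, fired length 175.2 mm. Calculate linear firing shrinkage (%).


FS = (183.8 - 175.2) / 183.8 * 100 = 4.68%

4.68


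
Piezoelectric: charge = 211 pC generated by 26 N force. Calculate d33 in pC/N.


d33 = 211 / 26 = 8.1 pC/N

8.1


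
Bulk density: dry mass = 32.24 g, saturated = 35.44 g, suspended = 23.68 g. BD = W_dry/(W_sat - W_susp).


BD = 32.24 / (35.44 - 23.68) = 32.24 / 11.76 = 2.741 g/cm^3

2.741


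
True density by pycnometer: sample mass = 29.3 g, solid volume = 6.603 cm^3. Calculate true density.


TD = 29.3 / 6.603 = 4.437 g/cm^3

4.437


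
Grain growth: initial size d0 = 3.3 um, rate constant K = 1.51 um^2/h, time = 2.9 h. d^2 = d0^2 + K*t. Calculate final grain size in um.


d^2 = 3.3^2 + 1.51*2.9 = 15.269
d = sqrt(15.269) = 3.91 um

3.91


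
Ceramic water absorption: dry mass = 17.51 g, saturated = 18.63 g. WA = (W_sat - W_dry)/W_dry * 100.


WA = (18.63 - 17.51) / 17.51 * 100 = 6.4%

6.4


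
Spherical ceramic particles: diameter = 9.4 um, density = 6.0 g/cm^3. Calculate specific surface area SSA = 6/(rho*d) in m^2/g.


SSA = 6 / (6.0 * 9.4) = 0.106 m^2/g

0.106


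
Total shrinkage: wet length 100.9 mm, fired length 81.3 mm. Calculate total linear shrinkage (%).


TS = (100.9 - 81.3) / 100.9 * 100 = 19.43%

19.43


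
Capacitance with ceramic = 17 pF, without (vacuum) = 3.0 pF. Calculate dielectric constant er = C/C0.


er = 17 / 3.0 = 5.67

5.67


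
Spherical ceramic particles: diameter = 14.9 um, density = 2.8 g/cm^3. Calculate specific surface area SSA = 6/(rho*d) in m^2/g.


SSA = 6 / (2.8 * 14.9) = 0.144 m^2/g

0.144


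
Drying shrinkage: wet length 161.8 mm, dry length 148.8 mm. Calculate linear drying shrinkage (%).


DS = (161.8 - 148.8) / 161.8 * 100 = 8.03%

8.03


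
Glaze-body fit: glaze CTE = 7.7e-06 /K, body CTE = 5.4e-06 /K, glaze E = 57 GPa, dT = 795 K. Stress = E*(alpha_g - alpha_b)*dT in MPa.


Stress = 57*1000*(7.7e-06 - 5.4e-06)*795 = 104.2 MPa

104.2


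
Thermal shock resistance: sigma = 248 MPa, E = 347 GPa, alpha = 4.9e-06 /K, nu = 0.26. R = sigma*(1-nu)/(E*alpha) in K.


R = 248*(1-0.26)/(347*1000*4.9e-06) = 108 K

108


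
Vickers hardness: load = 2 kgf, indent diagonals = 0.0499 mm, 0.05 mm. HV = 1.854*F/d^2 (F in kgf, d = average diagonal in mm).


d_avg = (0.0499+0.05)/2 = 0.04995 mm
HV = 1.854*2/0.04995^2 = 1486

1486


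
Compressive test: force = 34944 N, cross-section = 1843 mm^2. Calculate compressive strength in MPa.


CS = 34944 / 1843 = 19.0 MPa

19.0


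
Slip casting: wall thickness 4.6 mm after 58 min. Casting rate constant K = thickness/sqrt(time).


K = 4.6 / sqrt(58) = 4.6 / 7.6158 = 0.604 mm/min^0.5

0.604


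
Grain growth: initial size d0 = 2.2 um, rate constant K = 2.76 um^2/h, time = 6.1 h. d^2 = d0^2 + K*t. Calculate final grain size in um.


d^2 = 2.2^2 + 2.76*6.1 = 21.676
d = sqrt(21.676) = 4.66 um

4.66


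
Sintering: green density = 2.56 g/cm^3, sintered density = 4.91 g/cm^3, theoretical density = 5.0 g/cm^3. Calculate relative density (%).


Relative = 4.91 / 5.0 * 100 = 98.2%

98.2


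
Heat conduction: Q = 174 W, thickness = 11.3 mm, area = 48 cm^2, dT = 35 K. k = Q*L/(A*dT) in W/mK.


k = 174*11.3/1000/(48/10000*35) = 11.7 W/mK

11.7


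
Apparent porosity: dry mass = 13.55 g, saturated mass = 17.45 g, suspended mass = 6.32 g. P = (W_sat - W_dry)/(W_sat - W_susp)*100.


P = (17.45 - 13.55) / (17.45 - 6.32) * 100 = 3.9 / 11.13 * 100 = 35.0%

35.0


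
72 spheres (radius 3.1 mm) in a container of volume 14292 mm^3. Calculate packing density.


V_sphere = 4/3*pi*3.1^3 = 124.7882 mm^3
Total V = 72*124.7882 = 8984.7504 mm^3
PD = 8984.7504 / 14292 = 0.629

0.629


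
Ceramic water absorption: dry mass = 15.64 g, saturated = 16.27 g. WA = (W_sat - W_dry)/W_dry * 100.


WA = (16.27 - 15.64) / 15.64 * 100 = 4.03%

4.03


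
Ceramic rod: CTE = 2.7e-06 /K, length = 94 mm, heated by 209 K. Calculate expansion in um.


dL = 2.7e-06 * 94 * 209 * 1000 = 53.044 um

53.044


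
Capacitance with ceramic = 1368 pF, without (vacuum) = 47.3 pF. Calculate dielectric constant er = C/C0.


er = 1368 / 47.3 = 28.92

28.92


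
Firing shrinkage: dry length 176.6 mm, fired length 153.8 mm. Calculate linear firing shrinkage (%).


FS = (176.6 - 153.8) / 176.6 * 100 = 12.91%

12.91


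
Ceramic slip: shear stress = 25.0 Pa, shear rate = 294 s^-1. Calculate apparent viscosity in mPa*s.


eta = tau/gamma * 1000 = 25.0/294 * 1000 = 85.0 mPa*s

85.0


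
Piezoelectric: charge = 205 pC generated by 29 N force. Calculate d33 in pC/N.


d33 = 205 / 29 = 7.1 pC/N

7.1
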